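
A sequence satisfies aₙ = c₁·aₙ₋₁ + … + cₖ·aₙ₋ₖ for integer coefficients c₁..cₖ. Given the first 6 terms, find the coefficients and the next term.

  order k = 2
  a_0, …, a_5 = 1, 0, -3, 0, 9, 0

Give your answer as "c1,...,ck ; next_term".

0,-3 ; -27

  a_2 = 0·0 + -3·1 = -3
  a_3 = 0·-3 + -3·0 = 0
  a_4 = 0·0 + -3·-3 = 9
  a_5 = 0·9 + -3·0 = 0
  a_6 = 0·0 + -3·9 = -27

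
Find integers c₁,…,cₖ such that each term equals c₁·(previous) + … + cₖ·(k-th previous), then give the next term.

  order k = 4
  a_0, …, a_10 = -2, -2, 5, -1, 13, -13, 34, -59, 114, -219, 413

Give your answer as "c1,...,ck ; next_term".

-1,2,0,-1 ; -792

  a_4 = -1·-1 + 2·5 + 0·-2 + -1·-2 = 13
  a_5 = -1·13 + 2·-1 + 0·5 + -1·-2 = -13
  a_6 = -1·-13 + 2·13 + 0·-1 + -1·5 = 34
  a_7 = -1·34 + 2·-13 + 0·13 + -1·-1 = -59
  a_8 = -1·-59 + 2·34 + 0·-13 + -1·13 = 114
  a_9 = -1·114 + 2·-59 + 0·34 + -1·-13 = -219
  a_10 = -1·-219 + 2·114 + 0·-59 + -1·34 = 413
  a_11 = -1·413 + 2·-219 + 0·114 + -1·-59 = -792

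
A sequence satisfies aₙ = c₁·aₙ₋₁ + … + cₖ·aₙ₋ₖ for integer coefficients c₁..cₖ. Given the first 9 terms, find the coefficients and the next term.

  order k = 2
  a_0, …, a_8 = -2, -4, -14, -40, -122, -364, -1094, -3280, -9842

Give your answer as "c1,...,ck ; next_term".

  a_2 = 2·-4 + 3·-2 = -14
  a_3 = 2·-14 + 3·-4 = -40
  a_4 = 2·-40 + 3·-14 = -122
  a_5 = 2·-122 + 3·-40 = -364
  a_6 = 2·-364 + 3·-122 = -1094
  a_7 = 2·-1094 + 3·-364 = -3280
  a_8 = 2·-3280 + 3·-1094 = -9842
  a_9 = 2·-9842 + 3·-3280 = -29524

2,3 ; -29524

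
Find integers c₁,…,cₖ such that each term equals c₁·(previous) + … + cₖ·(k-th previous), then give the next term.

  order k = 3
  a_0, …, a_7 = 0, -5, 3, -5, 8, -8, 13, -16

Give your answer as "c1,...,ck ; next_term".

0,1,-1 ; 21

  a_3 = 0·3 + 1·-5 + -1·0 = -5
  a_4 = 0·-5 + 1·3 + -1·-5 = 8
  a_5 = 0·8 + 1·-5 + -1·3 = -8
  a_6 = 0·-8 + 1·8 + -1·-5 = 13
  a_7 = 0·13 + 1·-8 + -1·8 = -16
  a_8 = 0·-16 + 1·13 + -1·-8 = 21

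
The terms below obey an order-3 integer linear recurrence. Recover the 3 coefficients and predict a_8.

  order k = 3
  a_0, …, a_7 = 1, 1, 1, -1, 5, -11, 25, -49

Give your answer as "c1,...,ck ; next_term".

  a_3 = -3·1 + -1·1 + 3·1 = -1
  a_4 = -3·-1 + -1·1 + 3·1 = 5
  a_5 = -3·5 + -1·-1 + 3·1 = -11
  a_6 = -3·-11 + -1·5 + 3·-1 = 25
  a_7 = -3·25 + -1·-11 + 3·5 = -49
  a_8 = -3·-49 + -1·25 + 3·-11 = 89

-3,-1,3 ; 89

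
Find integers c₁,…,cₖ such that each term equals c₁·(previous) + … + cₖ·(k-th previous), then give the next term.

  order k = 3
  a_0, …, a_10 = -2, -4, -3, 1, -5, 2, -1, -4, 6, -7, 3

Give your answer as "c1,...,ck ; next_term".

-1,0,1 ; 3

  a_3 = -1·-3 + 0·-4 + 1·-2 = 1
  a_4 = -1·1 + 0·-3 + 1·-4 = -5
  a_5 = -1·-5 + 0·1 + 1·-3 = 2
  a_6 = -1·2 + 0·-5 + 1·1 = -1
  a_7 = -1·-1 + 0·2 + 1·-5 = -4
  a_8 = -1·-4 + 0·-1 + 1·2 = 6
  a_9 = -1·6 + 0·-4 + 1·-1 = -7
  a_10 = -1·-7 + 0·6 + 1·-4 = 3
  a_11 = -1·3 + 0·-7 + 1·6 = 3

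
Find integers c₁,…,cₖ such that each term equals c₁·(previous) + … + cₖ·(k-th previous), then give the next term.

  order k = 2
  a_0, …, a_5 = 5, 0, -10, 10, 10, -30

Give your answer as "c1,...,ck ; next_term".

  a_2 = -1·0 + -2·5 = -10
  a_3 = -1·-10 + -2·0 = 10
  a_4 = -1·10 + -2·-10 = 10
  a_5 = -1·10 + -2·10 = -30
  a_6 = -1·-30 + -2·10 = 10

-1,-2 ; 10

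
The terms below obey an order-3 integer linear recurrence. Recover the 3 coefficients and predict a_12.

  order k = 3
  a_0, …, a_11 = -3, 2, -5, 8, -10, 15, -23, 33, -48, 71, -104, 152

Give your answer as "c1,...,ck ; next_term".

  a_3 = -1·-5 + 0·2 + -1·-3 = 8
  a_4 = -1·8 + 0·-5 + -1·2 = -10
  a_5 = -1·-10 + 0·8 + -1·-5 = 15
  a_6 = -1·15 + 0·-10 + -1·8 = -23
  a_7 = -1·-23 + 0·15 + -1·-10 = 33
  a_8 = -1·33 + 0·-23 + -1·15 = -48
  a_9 = -1·-48 + 0·33 + -1·-23 = 71
  a_10 = -1·71 + 0·-48 + -1·33 = -104
  a_11 = -1·-104 + 0·71 + -1·-48 = 152
  a_12 = -1·152 + 0·-104 + -1·71 = -223

-1,0,-1 ; -223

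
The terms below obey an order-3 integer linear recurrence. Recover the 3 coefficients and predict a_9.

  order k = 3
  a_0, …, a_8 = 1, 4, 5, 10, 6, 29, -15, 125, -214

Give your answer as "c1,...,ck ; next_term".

-1,4,-1 ; 729

  a_3 = -1·5 + 4·4 + -1·1 = 10
  a_4 = -1·10 + 4·5 + -1·4 = 6
  a_5 = -1·6 + 4·10 + -1·5 = 29
  a_6 = -1·29 + 4·6 + -1·10 = -15
  a_7 = -1·-15 + 4·29 + -1·6 = 125
  a_8 = -1·125 + 4·-15 + -1·29 = -214
  a_9 = -1·-214 + 4·125 + -1·-15 = 729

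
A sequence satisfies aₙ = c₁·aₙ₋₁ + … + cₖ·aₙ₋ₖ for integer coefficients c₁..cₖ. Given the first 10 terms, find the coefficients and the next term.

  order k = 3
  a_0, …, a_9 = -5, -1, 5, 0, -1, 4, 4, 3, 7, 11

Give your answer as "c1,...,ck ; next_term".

1,0,1 ; 14

  a_3 = 1·5 + 0·-1 + 1·-5 = 0
  a_4 = 1·0 + 0·5 + 1·-1 = -1
  a_5 = 1·-1 + 0·0 + 1·5 = 4
  a_6 = 1·4 + 0·-1 + 1·0 = 4
  a_7 = 1·4 + 0·4 + 1·-1 = 3
  a_8 = 1·3 + 0·4 + 1·4 = 7
  a_9 = 1·7 + 0·3 + 1·4 = 11
  a_10 = 1·11 + 0·7 + 1·3 = 14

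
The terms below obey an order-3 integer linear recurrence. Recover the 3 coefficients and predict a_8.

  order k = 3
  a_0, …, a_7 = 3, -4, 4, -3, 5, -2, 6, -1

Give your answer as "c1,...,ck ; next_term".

1,1,-1 ; 7

  a_3 = 1·4 + 1·-4 + -1·3 = -3
  a_4 = 1·-3 + 1·4 + -1·-4 = 5
  a_5 = 1·5 + 1·-3 + -1·4 = -2
  a_6 = 1·-2 + 1·5 + -1·-3 = 6
  a_7 = 1·6 + 1·-2 + -1·5 = -1
  a_8 = 1·-1 + 1·6 + -1·-2 = 7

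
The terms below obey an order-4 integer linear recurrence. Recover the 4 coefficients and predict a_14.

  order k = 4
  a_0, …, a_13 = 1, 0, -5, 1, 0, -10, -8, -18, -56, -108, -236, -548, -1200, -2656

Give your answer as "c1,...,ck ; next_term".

  a_4 = 2·1 + 0·-5 + 2·0 + -2·1 = 0
  a_5 = 2·0 + 0·1 + 2·-5 + -2·0 = -10
  a_6 = 2·-10 + 0·0 + 2·1 + -2·-5 = -8
  a_7 = 2·-8 + 0·-10 + 2·0 + -2·1 = -18
  a_8 = 2·-18 + 0·-8 + 2·-10 + -2·0 = -56
  a_9 = 2·-56 + 0·-18 + 2·-8 + -2·-10 = -108
  a_10 = 2·-108 + 0·-56 + 2·-18 + -2·-8 = -236
  a_11 = 2·-236 + 0·-108 + 2·-56 + -2·-18 = -548
  a_12 = 2·-548 + 0·-236 + 2·-108 + -2·-56 = -1200
  a_13 = 2·-1200 + 0·-548 + 2·-236 + -2·-108 = -2656
  a_14 = 2·-2656 + 0·-1200 + 2·-548 + -2·-236 = -5936

2,0,2,-2 ; -5936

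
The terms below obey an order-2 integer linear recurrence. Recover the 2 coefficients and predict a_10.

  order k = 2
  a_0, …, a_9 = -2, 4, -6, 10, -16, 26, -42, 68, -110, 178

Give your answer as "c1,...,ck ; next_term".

  a_2 = -1·4 + 1·-2 = -6
  a_3 = -1·-6 + 1·4 = 10
  a_4 = -1·10 + 1·-6 = -16
  a_5 = -1·-16 + 1·10 = 26
  a_6 = -1·26 + 1·-16 = -42
  a_7 = -1·-42 + 1·26 = 68
  a_8 = -1·68 + 1·-42 = -110
  a_9 = -1·-110 + 1·68 = 178
  a_10 = -1·178 + 1·-110 = -288

-1,1 ; -288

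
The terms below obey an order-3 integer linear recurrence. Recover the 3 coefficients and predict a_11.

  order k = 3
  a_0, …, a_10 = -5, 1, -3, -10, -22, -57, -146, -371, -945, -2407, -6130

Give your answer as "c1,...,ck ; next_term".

2,1,1 ; -15612

  a_3 = 2·-3 + 1·1 + 1·-5 = -10
  a_4 = 2·-10 + 1·-3 + 1·1 = -22
  a_5 = 2·-22 + 1·-10 + 1·-3 = -57
  a_6 = 2·-57 + 1·-22 + 1·-10 = -146
  a_7 = 2·-146 + 1·-57 + 1·-22 = -371
  a_8 = 2·-371 + 1·-146 + 1·-57 = -945
  a_9 = 2·-945 + 1·-371 + 1·-146 = -2407
  a_10 = 2·-2407 + 1·-945 + 1·-371 = -6130
  a_11 = 2·-6130 + 1·-2407 + 1·-945 = -15612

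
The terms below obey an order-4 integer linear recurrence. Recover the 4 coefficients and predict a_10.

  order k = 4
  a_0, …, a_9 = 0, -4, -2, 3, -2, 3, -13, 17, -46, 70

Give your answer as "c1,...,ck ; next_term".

  a_4 = 0·3 + 3·-2 + -1·-4 + 2·0 = -2
  a_5 = 0·-2 + 3·3 + -1·-2 + 2·-4 = 3
  a_6 = 0·3 + 3·-2 + -1·3 + 2·-2 = -13
  a_7 = 0·-13 + 3·3 + -1·-2 + 2·3 = 17
  a_8 = 0·17 + 3·-13 + -1·3 + 2·-2 = -46
  a_9 = 0·-46 + 3·17 + -1·-13 + 2·3 = 70
  a_10 = 0·70 + 3·-46 + -1·17 + 2·-13 = -181

0,3,-1,2 ; -181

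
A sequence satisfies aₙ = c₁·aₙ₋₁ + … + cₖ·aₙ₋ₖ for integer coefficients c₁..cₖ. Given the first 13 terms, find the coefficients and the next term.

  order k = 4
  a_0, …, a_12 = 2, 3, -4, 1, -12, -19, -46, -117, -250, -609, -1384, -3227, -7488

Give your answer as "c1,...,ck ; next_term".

  a_4 = 1·1 + 3·-4 + 1·3 + -2·2 = -12
  a_5 = 1·-12 + 3·1 + 1·-4 + -2·3 = -19
  a_6 = 1·-19 + 3·-12 + 1·1 + -2·-4 = -46
  a_7 = 1·-46 + 3·-19 + 1·-12 + -2·1 = -117
  a_8 = 1·-117 + 3·-46 + 1·-19 + -2·-12 = -250
  a_9 = 1·-250 + 3·-117 + 1·-46 + -2·-19 = -609
  a_10 = 1·-609 + 3·-250 + 1·-117 + -2·-46 = -1384
  a_11 = 1·-1384 + 3·-609 + 1·-250 + -2·-117 = -3227
  a_12 = 1·-3227 + 3·-1384 + 1·-609 + -2·-250 = -7488
  a_13 = 1·-7488 + 3·-3227 + 1·-1384 + -2·-609 = -17335

1,3,1,-2 ; -17335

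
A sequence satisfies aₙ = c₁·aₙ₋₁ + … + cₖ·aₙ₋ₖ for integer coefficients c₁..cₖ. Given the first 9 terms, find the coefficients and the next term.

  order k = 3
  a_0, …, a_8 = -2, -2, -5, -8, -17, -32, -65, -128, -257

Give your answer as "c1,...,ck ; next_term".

2,1,-2 ; -512

  a_3 = 2·-5 + 1·-2 + -2·-2 = -8
  a_4 = 2·-8 + 1·-5 + -2·-2 = -17
  a_5 = 2·-17 + 1·-8 + -2·-5 = -32
  a_6 = 2·-32 + 1·-17 + -2·-8 = -65
  a_7 = 2·-65 + 1·-32 + -2·-17 = -128
  a_8 = 2·-128 + 1·-65 + -2·-32 = -257
  a_9 = 2·-257 + 1·-128 + -2·-65 = -512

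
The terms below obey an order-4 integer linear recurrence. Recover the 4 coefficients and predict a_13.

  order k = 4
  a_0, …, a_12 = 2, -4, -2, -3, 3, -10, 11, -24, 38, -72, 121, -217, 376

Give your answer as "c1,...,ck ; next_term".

-1,1,0,1 ; -665

  a_4 = -1·-3 + 1·-2 + 0·-4 + 1·2 = 3
  a_5 = -1·3 + 1·-3 + 0·-2 + 1·-4 = -10
  a_6 = -1·-10 + 1·3 + 0·-3 + 1·-2 = 11
  a_7 = -1·11 + 1·-10 + 0·3 + 1·-3 = -24
  a_8 = -1·-24 + 1·11 + 0·-10 + 1·3 = 38
  a_9 = -1·38 + 1·-24 + 0·11 + 1·-10 = -72
  a_10 = -1·-72 + 1·38 + 0·-24 + 1·11 = 121
  a_11 = -1·121 + 1·-72 + 0·38 + 1·-24 = -217
  a_12 = -1·-217 + 1·121 + 0·-72 + 1·38 = 376
  a_13 = -1·376 + 1·-217 + 0·121 + 1·-72 = -665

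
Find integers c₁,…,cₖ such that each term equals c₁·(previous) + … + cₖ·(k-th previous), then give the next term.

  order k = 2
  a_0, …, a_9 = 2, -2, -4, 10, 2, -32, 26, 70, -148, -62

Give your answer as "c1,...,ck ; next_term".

-1,-3 ; 506

  a_2 = -1·-2 + -3·2 = -4
  a_3 = -1·-4 + -3·-2 = 10
  a_4 = -1·10 + -3·-4 = 2
  a_5 = -1·2 + -3·10 = -32
  a_6 = -1·-32 + -3·2 = 26
  a_7 = -1·26 + -3·-32 = 70
  a_8 = -1·70 + -3·26 = -148
  a_9 = -1·-148 + -3·70 = -62
  a_10 = -1·-62 + -3·-148 = 506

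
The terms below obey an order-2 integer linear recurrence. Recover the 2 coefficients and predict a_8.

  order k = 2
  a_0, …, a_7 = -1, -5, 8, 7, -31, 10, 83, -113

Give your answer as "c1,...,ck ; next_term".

  a_2 = -1·-5 + -3·-1 = 8
  a_3 = -1·8 + -3·-5 = 7
  a_4 = -1·7 + -3·8 = -31
  a_5 = -1·-31 + -3·7 = 10
  a_6 = -1·10 + -3·-31 = 83
  a_7 = -1·83 + -3·10 = -113
  a_8 = -1·-113 + -3·83 = -136

-1,-3 ; -136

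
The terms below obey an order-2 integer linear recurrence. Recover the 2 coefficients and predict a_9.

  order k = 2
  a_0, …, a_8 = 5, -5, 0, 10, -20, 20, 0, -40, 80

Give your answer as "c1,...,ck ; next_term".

-2,-2 ; -80

  a_2 = -2·-5 + -2·5 = 0
  a_3 = -2·0 + -2·-5 = 10
  a_4 = -2·10 + -2·0 = -20
  a_5 = -2·-20 + -2·10 = 20
  a_6 = -2·20 + -2·-20 = 0
  a_7 = -2·0 + -2·20 = -40
  a_8 = -2·-40 + -2·0 = 80
  a_9 = -2·80 + -2·-40 = -80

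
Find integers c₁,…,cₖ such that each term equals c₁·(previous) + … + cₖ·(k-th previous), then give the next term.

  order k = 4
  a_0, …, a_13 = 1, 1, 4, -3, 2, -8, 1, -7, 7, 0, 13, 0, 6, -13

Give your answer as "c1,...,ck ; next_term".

0,1,-1,-1 ; -7

  a_4 = 0·-3 + 1·4 + -1·1 + -1·1 = 2
  a_5 = 0·2 + 1·-3 + -1·4 + -1·1 = -8
  a_6 = 0·-8 + 1·2 + -1·-3 + -1·4 = 1
  a_7 = 0·1 + 1·-8 + -1·2 + -1·-3 = -7
  a_8 = 0·-7 + 1·1 + -1·-8 + -1·2 = 7
  a_9 = 0·7 + 1·-7 + -1·1 + -1·-8 = 0
  a_10 = 0·0 + 1·7 + -1·-7 + -1·1 = 13
  a_11 = 0·13 + 1·0 + -1·7 + -1·-7 = 0
  a_12 = 0·0 + 1·13 + -1·0 + -1·7 = 6
  a_13 = 0·6 + 1·0 + -1·13 + -1·0 = -13
  a_14 = 0·-13 + 1·6 + -1·0 + -1·13 = -7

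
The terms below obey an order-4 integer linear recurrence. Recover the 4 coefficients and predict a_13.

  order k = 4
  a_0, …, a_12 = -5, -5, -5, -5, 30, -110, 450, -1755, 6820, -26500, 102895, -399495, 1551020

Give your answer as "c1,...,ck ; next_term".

-4,0,1,-3 ; -6021685

  a_4 = -4·-5 + 0·-5 + 1·-5 + -3·-5 = 30
  a_5 = -4·30 + 0·-5 + 1·-5 + -3·-5 = -110
  a_6 = -4·-110 + 0·30 + 1·-5 + -3·-5 = 450
  a_7 = -4·450 + 0·-110 + 1·30 + -3·-5 = -1755
  a_8 = -4·-1755 + 0·450 + 1·-110 + -3·30 = 6820
  a_9 = -4·6820 + 0·-1755 + 1·450 + -3·-110 = -26500
  a_10 = -4·-26500 + 0·6820 + 1·-1755 + -3·450 = 102895
  a_11 = -4·102895 + 0·-26500 + 1·6820 + -3·-1755 = -399495
  a_12 = -4·-399495 + 0·102895 + 1·-26500 + -3·6820 = 1551020
  a_13 = -4·1551020 + 0·-399495 + 1·102895 + -3·-26500 = -6021685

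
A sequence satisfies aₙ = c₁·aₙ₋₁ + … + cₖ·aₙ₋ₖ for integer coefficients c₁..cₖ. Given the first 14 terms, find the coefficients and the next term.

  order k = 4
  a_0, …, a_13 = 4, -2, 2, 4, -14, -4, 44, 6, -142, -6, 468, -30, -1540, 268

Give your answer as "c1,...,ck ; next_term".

-1,-4,-3,-2 ; 5046

  a_4 = -1·4 + -4·2 + -3·-2 + -2·4 = -14
  a_5 = -1·-14 + -4·4 + -3·2 + -2·-2 = -4
  a_6 = -1·-4 + -4·-14 + -3·4 + -2·2 = 44
  a_7 = -1·44 + -4·-4 + -3·-14 + -2·4 = 6
  a_8 = -1·6 + -4·44 + -3·-4 + -2·-14 = -142
  a_9 = -1·-142 + -4·6 + -3·44 + -2·-4 = -6
  a_10 = -1·-6 + -4·-142 + -3·6 + -2·44 = 468
  a_11 = -1·468 + -4·-6 + -3·-142 + -2·6 = -30
  a_12 = -1·-30 + -4·468 + -3·-6 + -2·-142 = -1540
  a_13 = -1·-1540 + -4·-30 + -3·468 + -2·-6 = 268
  a_14 = -1·268 + -4·-1540 + -3·-30 + -2·468 = 5046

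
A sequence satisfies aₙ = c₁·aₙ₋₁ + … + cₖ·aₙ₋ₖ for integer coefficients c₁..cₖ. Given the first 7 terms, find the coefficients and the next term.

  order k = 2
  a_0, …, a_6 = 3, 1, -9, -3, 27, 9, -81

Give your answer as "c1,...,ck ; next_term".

0,-3 ; -27

  a_2 = 0·1 + -3·3 = -9
  a_3 = 0·-9 + -3·1 = -3
  a_4 = 0·-3 + -3·-9 = 27
  a_5 = 0·27 + -3·-3 = 9
  a_6 = 0·9 + -3·27 = -81
  a_7 = 0·-81 + -3·9 = -27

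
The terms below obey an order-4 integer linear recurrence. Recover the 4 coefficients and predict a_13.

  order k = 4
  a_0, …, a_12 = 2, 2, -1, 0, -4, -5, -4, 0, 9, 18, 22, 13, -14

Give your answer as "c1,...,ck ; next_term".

  a_4 = 1·0 + 0·-1 + -1·2 + -1·2 = -4
  a_5 = 1·-4 + 0·0 + -1·-1 + -1·2 = -5
  a_6 = 1·-5 + 0·-4 + -1·0 + -1·-1 = -4
  a_7 = 1·-4 + 0·-5 + -1·-4 + -1·0 = 0
  a_8 = 1·0 + 0·-4 + -1·-5 + -1·-4 = 9
  a_9 = 1·9 + 0·0 + -1·-4 + -1·-5 = 18
  a_10 = 1·18 + 0·9 + -1·0 + -1·-4 = 22
  a_11 = 1·22 + 0·18 + -1·9 + -1·0 = 13
  a_12 = 1·13 + 0·22 + -1·18 + -1·9 = -14
  a_13 = 1·-14 + 0·13 + -1·22 + -1·18 = -54

1,0,-1,-1 ; -54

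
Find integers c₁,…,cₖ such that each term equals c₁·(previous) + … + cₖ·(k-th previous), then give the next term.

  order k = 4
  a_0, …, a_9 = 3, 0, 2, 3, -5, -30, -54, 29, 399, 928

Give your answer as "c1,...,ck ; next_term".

  a_4 = 2·3 + -4·2 + -4·0 + -1·3 = -5
  a_5 = 2·-5 + -4·3 + -4·2 + -1·0 = -30
  a_6 = 2·-30 + -4·-5 + -4·3 + -1·2 = -54
  a_7 = 2·-54 + -4·-30 + -4·-5 + -1·3 = 29
  a_8 = 2·29 + -4·-54 + -4·-30 + -1·-5 = 399
  a_9 = 2·399 + -4·29 + -4·-54 + -1·-30 = 928
  a_10 = 2·928 + -4·399 + -4·29 + -1·-54 = 198

2,-4,-4,-1 ; 198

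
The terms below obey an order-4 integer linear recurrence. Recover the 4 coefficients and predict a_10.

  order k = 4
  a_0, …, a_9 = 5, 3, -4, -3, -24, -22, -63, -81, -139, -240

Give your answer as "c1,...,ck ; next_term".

0,3,1,-3 ; -309

  a_4 = 0·-3 + 3·-4 + 1·3 + -3·5 = -24
  a_5 = 0·-24 + 3·-3 + 1·-4 + -3·3 = -22
  a_6 = 0·-22 + 3·-24 + 1·-3 + -3·-4 = -63
  a_7 = 0·-63 + 3·-22 + 1·-24 + -3·-3 = -81
  a_8 = 0·-81 + 3·-63 + 1·-22 + -3·-24 = -139
  a_9 = 0·-139 + 3·-81 + 1·-63 + -3·-22 = -240
  a_10 = 0·-240 + 3·-139 + 1·-81 + -3·-63 = -309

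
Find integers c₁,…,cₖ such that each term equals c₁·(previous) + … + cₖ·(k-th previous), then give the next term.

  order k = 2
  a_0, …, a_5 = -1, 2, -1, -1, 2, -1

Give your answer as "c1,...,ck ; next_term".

  a_2 = -1·2 + -1·-1 = -1
  a_3 = -1·-1 + -1·2 = -1
  a_4 = -1·-1 + -1·-1 = 2
  a_5 = -1·2 + -1·-1 = -1
  a_6 = -1·-1 + -1·2 = -1

-1,-1 ; -1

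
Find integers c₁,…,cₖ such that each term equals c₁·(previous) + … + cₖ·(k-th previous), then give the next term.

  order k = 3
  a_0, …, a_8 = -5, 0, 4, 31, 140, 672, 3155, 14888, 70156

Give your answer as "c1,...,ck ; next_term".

  a_3 = 4·4 + 4·0 + -3·-5 = 31
  a_4 = 4·31 + 4·4 + -3·0 = 140
  a_5 = 4·140 + 4·31 + -3·4 = 672
  a_6 = 4·672 + 4·140 + -3·31 = 3155
  a_7 = 4·3155 + 4·672 + -3·140 = 14888
  a_8 = 4·14888 + 4·3155 + -3·672 = 70156
  a_9 = 4·70156 + 4·14888 + -3·3155 = 330711

4,4,-3 ; 330711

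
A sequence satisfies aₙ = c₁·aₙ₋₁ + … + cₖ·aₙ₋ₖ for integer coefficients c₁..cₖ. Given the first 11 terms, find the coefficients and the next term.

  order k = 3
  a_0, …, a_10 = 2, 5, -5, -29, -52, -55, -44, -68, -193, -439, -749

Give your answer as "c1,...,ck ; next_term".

3,-4,3 ; -1070

  a_3 = 3·-5 + -4·5 + 3·2 = -29
  a_4 = 3·-29 + -4·-5 + 3·5 = -52
  a_5 = 3·-52 + -4·-29 + 3·-5 = -55
  a_6 = 3·-55 + -4·-52 + 3·-29 = -44
  a_7 = 3·-44 + -4·-55 + 3·-52 = -68
  a_8 = 3·-68 + -4·-44 + 3·-55 = -193
  a_9 = 3·-193 + -4·-68 + 3·-44 = -439
  a_10 = 3·-439 + -4·-193 + 3·-68 = -749
  a_11 = 3·-749 + -4·-439 + 3·-193 = -1070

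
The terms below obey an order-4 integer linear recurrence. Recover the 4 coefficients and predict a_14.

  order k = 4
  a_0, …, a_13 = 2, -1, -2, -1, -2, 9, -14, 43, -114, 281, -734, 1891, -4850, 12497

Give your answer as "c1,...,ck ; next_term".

  a_4 = -2·-1 + 1·-2 + -2·-1 + -2·2 = -2
  a_5 = -2·-2 + 1·-1 + -2·-2 + -2·-1 = 9
  a_6 = -2·9 + 1·-2 + -2·-1 + -2·-2 = -14
  a_7 = -2·-14 + 1·9 + -2·-2 + -2·-1 = 43
  a_8 = -2·43 + 1·-14 + -2·9 + -2·-2 = -114
  a_9 = -2·-114 + 1·43 + -2·-14 + -2·9 = 281
  a_10 = -2·281 + 1·-114 + -2·43 + -2·-14 = -734
  a_11 = -2·-734 + 1·281 + -2·-114 + -2·43 = 1891
  a_12 = -2·1891 + 1·-734 + -2·281 + -2·-114 = -4850
  a_13 = -2·-4850 + 1·1891 + -2·-734 + -2·281 = 12497
  a_14 = -2·12497 + 1·-4850 + -2·1891 + -2·-734 = -32158

-2,1,-2,-2 ; -32158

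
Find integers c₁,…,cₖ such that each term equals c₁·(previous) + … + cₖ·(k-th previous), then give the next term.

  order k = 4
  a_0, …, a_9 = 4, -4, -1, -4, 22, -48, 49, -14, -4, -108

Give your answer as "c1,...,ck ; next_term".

-2,-2,0,3 ; 371

  a_4 = -2·-4 + -2·-1 + 0·-4 + 3·4 = 22
  a_5 = -2·22 + -2·-4 + 0·-1 + 3·-4 = -48
  a_6 = -2·-48 + -2·22 + 0·-4 + 3·-1 = 49
  a_7 = -2·49 + -2·-48 + 0·22 + 3·-4 = -14
  a_8 = -2·-14 + -2·49 + 0·-48 + 3·22 = -4
  a_9 = -2·-4 + -2·-14 + 0·49 + 3·-48 = -108
  a_10 = -2·-108 + -2·-4 + 0·-14 + 3·49 = 371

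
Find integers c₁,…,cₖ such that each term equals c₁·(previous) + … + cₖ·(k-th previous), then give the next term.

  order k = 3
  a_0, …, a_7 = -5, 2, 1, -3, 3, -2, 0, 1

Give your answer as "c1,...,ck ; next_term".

  a_3 = 0·1 + 1·2 + 1·-5 = -3
  a_4 = 0·-3 + 1·1 + 1·2 = 3
  a_5 = 0·3 + 1·-3 + 1·1 = -2
  a_6 = 0·-2 + 1·3 + 1·-3 = 0
  a_7 = 0·0 + 1·-2 + 1·3 = 1
  a_8 = 0·1 + 1·0 + 1·-2 = -2

0,1,1 ; -2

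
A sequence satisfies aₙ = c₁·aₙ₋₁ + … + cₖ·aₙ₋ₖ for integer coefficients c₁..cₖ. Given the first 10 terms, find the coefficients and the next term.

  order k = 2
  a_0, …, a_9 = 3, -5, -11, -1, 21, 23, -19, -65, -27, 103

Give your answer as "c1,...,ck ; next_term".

1,-2 ; 157

  a_2 = 1·-5 + -2·3 = -11
  a_3 = 1·-11 + -2·-5 = -1
  a_4 = 1·-1 + -2·-11 = 21
  a_5 = 1·21 + -2·-1 = 23
  a_6 = 1·23 + -2·21 = -19
  a_7 = 1·-19 + -2·23 = -65
  a_8 = 1·-65 + -2·-19 = -27
  a_9 = 1·-27 + -2·-65 = 103
  a_10 = 1·103 + -2·-27 = 157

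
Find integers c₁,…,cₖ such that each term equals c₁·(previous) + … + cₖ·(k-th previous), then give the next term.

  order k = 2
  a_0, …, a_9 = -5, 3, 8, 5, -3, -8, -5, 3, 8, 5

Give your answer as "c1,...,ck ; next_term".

1,-1 ; -3

  a_2 = 1·3 + -1·-5 = 8
  a_3 = 1·8 + -1·3 = 5
  a_4 = 1·5 + -1·8 = -3
  a_5 = 1·-3 + -1·5 = -8
  a_6 = 1·-8 + -1·-3 = -5
  a_7 = 1·-5 + -1·-8 = 3
  a_8 = 1·3 + -1·-5 = 8
  a_9 = 1·8 + -1·3 = 5
  a_10 = 1·5 + -1·8 = -3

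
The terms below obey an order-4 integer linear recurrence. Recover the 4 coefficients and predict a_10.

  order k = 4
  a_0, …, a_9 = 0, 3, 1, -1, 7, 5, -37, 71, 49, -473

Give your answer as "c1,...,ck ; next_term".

  a_4 = -2·-1 + -4·1 + 3·3 + 4·0 = 7
  a_5 = -2·7 + -4·-1 + 3·1 + 4·3 = 5
  a_6 = -2·5 + -4·7 + 3·-1 + 4·1 = -37
  a_7 = -2·-37 + -4·5 + 3·7 + 4·-1 = 71
  a_8 = -2·71 + -4·-37 + 3·5 + 4·7 = 49
  a_9 = -2·49 + -4·71 + 3·-37 + 4·5 = -473
  a_10 = -2·-473 + -4·49 + 3·71 + 4·-37 = 815

-2,-4,3,4 ; 815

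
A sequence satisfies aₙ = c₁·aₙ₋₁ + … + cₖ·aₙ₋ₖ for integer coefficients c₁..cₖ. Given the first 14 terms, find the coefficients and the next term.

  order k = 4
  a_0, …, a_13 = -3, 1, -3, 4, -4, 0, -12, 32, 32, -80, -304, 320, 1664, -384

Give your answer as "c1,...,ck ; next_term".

0,-4,-4,4 ; -9152

  a_4 = 0·4 + -4·-3 + -4·1 + 4·-3 = -4
  a_5 = 0·-4 + -4·4 + -4·-3 + 4·1 = 0
  a_6 = 0·0 + -4·-4 + -4·4 + 4·-3 = -12
  a_7 = 0·-12 + -4·0 + -4·-4 + 4·4 = 32
  a_8 = 0·32 + -4·-12 + -4·0 + 4·-4 = 32
  a_9 = 0·32 + -4·32 + -4·-12 + 4·0 = -80
  a_10 = 0·-80 + -4·32 + -4·32 + 4·-12 = -304
  a_11 = 0·-304 + -4·-80 + -4·32 + 4·32 = 320
  a_12 = 0·320 + -4·-304 + -4·-80 + 4·32 = 1664
  a_13 = 0·1664 + -4·320 + -4·-304 + 4·-80 = -384
  a_14 = 0·-384 + -4·1664 + -4·320 + 4·-304 = -9152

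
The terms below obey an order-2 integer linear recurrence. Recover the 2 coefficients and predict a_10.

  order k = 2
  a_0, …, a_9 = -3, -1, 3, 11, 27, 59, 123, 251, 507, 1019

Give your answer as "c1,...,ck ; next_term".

  a_2 = 3·-1 + -2·-3 = 3
  a_3 = 3·3 + -2·-1 = 11
  a_4 = 3·11 + -2·3 = 27
  a_5 = 3·27 + -2·11 = 59
  a_6 = 3·59 + -2·27 = 123
  a_7 = 3·123 + -2·59 = 251
  a_8 = 3·251 + -2·123 = 507
  a_9 = 3·507 + -2·251 = 1019
  a_10 = 3·1019 + -2·507 = 2043

3,-2 ; 2043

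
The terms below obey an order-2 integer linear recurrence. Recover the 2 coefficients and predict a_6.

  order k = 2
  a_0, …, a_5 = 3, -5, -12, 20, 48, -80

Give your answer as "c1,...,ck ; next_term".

  a_2 = 0·-5 + -4·3 = -12
  a_3 = 0·-12 + -4·-5 = 20
  a_4 = 0·20 + -4·-12 = 48
  a_5 = 0·48 + -4·20 = -80
  a_6 = 0·-80 + -4·48 = -192

0,-4 ; -192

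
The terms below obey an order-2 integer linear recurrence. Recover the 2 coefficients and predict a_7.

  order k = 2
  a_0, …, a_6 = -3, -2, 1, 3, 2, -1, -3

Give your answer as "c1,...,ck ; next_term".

  a_2 = 1·-2 + -1·-3 = 1
  a_3 = 1·1 + -1·-2 = 3
  a_4 = 1·3 + -1·1 = 2
  a_5 = 1·2 + -1·3 = -1
  a_6 = 1·-1 + -1·2 = -3
  a_7 = 1·-3 + -1·-1 = -2

1,-1 ; -2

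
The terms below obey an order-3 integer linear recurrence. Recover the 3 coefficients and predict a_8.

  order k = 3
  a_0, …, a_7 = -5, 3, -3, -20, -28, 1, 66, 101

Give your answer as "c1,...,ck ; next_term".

2,-3,1 ; 5

  a_3 = 2·-3 + -3·3 + 1·-5 = -20
  a_4 = 2·-20 + -3·-3 + 1·3 = -28
  a_5 = 2·-28 + -3·-20 + 1·-3 = 1
  a_6 = 2·1 + -3·-28 + 1·-20 = 66
  a_7 = 2·66 + -3·1 + 1·-28 = 101
  a_8 = 2·101 + -3·66 + 1·1 = 5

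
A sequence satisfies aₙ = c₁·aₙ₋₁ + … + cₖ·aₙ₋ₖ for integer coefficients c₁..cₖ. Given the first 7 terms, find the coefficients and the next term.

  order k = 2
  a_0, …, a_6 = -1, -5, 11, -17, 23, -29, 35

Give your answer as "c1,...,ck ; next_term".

  a_2 = -2·-5 + -1·-1 = 11
  a_3 = -2·11 + -1·-5 = -17
  a_4 = -2·-17 + -1·11 = 23
  a_5 = -2·23 + -1·-17 = -29
  a_6 = -2·-29 + -1·23 = 35
  a_7 = -2·35 + -1·-29 = -41

-2,-1 ; -41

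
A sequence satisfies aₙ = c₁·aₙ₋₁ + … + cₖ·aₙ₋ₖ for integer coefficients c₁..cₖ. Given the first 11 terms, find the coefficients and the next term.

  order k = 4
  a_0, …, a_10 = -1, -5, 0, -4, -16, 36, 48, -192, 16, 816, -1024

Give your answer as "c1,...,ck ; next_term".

0,-4,4,-4 ; -2432

  a_4 = 0·-4 + -4·0 + 4·-5 + -4·-1 = -16
  a_5 = 0·-16 + -4·-4 + 4·0 + -4·-5 = 36
  a_6 = 0·36 + -4·-16 + 4·-4 + -4·0 = 48
  a_7 = 0·48 + -4·36 + 4·-16 + -4·-4 = -192
  a_8 = 0·-192 + -4·48 + 4·36 + -4·-16 = 16
  a_9 = 0·16 + -4·-192 + 4·48 + -4·36 = 816
  a_10 = 0·816 + -4·16 + 4·-192 + -4·48 = -1024
  a_11 = 0·-1024 + -4·816 + 4·16 + -4·-192 = -2432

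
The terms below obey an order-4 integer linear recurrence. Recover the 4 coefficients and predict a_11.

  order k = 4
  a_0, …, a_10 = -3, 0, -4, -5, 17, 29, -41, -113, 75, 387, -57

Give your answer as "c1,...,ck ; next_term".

1,-4,2,-2 ; -1229

  a_4 = 1·-5 + -4·-4 + 2·0 + -2·-3 = 17
  a_5 = 1·17 + -4·-5 + 2·-4 + -2·0 = 29
  a_6 = 1·29 + -4·17 + 2·-5 + -2·-4 = -41
  a_7 = 1·-41 + -4·29 + 2·17 + -2·-5 = -113
  a_8 = 1·-113 + -4·-41 + 2·29 + -2·17 = 75
  a_9 = 1·75 + -4·-113 + 2·-41 + -2·29 = 387
  a_10 = 1·387 + -4·75 + 2·-113 + -2·-41 = -57
  a_11 = 1·-57 + -4·387 + 2·75 + -2·-113 = -1229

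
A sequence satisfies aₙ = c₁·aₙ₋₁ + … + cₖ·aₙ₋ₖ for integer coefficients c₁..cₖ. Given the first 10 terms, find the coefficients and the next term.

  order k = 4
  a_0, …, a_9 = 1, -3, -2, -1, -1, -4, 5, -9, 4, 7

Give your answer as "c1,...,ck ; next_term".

  a_4 = -2·-1 + -1·-2 + 2·-3 + 1·1 = -1
  a_5 = -2·-1 + -1·-1 + 2·-2 + 1·-3 = -4
  a_6 = -2·-4 + -1·-1 + 2·-1 + 1·-2 = 5
  a_7 = -2·5 + -1·-4 + 2·-1 + 1·-1 = -9
  a_8 = -2·-9 + -1·5 + 2·-4 + 1·-1 = 4
  a_9 = -2·4 + -1·-9 + 2·5 + 1·-4 = 7
  a_10 = -2·7 + -1·4 + 2·-9 + 1·5 = -31

-2,-1,2,1 ; -31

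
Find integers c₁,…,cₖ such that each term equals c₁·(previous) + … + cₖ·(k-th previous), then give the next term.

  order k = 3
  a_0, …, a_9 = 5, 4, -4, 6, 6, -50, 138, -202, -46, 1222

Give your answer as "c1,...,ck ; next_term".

-3,-4,2 ; -3886

  a_3 = -3·-4 + -4·4 + 2·5 = 6
  a_4 = -3·6 + -4·-4 + 2·4 = 6
  a_5 = -3·6 + -4·6 + 2·-4 = -50
  a_6 = -3·-50 + -4·6 + 2·6 = 138
  a_7 = -3·138 + -4·-50 + 2·6 = -202
  a_8 = -3·-202 + -4·138 + 2·-50 = -46
  a_9 = -3·-46 + -4·-202 + 2·138 = 1222
  a_10 = -3·1222 + -4·-46 + 2·-202 = -3886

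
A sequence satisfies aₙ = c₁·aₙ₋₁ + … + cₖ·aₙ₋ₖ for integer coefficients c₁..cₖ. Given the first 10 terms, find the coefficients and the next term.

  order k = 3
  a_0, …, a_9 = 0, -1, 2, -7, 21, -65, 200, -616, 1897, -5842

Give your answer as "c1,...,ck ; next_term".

  a_3 = -2·2 + 3·-1 + -1·0 = -7
  a_4 = -2·-7 + 3·2 + -1·-1 = 21
  a_5 = -2·21 + 3·-7 + -1·2 = -65
  a_6 = -2·-65 + 3·21 + -1·-7 = 200
  a_7 = -2·200 + 3·-65 + -1·21 = -616
  a_8 = -2·-616 + 3·200 + -1·-65 = 1897
  a_9 = -2·1897 + 3·-616 + -1·200 = -5842
  a_10 = -2·-5842 + 3·1897 + -1·-616 = 17991

-2,3,-1 ; 17991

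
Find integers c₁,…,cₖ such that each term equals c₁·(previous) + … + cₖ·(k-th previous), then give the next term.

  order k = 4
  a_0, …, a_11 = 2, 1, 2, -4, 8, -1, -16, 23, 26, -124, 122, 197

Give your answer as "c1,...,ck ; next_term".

  a_4 = -2·-4 + -3·2 + 0·1 + 3·2 = 8
  a_5 = -2·8 + -3·-4 + 0·2 + 3·1 = -1
  a_6 = -2·-1 + -3·8 + 0·-4 + 3·2 = -16
  a_7 = -2·-16 + -3·-1 + 0·8 + 3·-4 = 23
  a_8 = -2·23 + -3·-16 + 0·-1 + 3·8 = 26
  a_9 = -2·26 + -3·23 + 0·-16 + 3·-1 = -124
  a_10 = -2·-124 + -3·26 + 0·23 + 3·-16 = 122
  a_11 = -2·122 + -3·-124 + 0·26 + 3·23 = 197
  a_12 = -2·197 + -3·122 + 0·-124 + 3·26 = -682

-2,-3,0,3 ; -682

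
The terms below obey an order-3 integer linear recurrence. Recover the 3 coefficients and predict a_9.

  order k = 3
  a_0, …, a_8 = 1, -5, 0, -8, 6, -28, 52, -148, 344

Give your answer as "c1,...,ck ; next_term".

  a_3 = -2·0 + 2·-5 + 2·1 = -8
  a_4 = -2·-8 + 2·0 + 2·-5 = 6
  a_5 = -2·6 + 2·-8 + 2·0 = -28
  a_6 = -2·-28 + 2·6 + 2·-8 = 52
  a_7 = -2·52 + 2·-28 + 2·6 = -148
  a_8 = -2·-148 + 2·52 + 2·-28 = 344
  a_9 = -2·344 + 2·-148 + 2·52 = -880

-2,2,2 ; -880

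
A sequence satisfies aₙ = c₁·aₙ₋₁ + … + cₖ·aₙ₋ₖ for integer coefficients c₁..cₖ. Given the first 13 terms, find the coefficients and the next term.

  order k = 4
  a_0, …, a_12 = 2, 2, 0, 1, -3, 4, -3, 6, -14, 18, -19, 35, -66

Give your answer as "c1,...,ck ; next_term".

  a_4 = -1·1 + -1·0 + -2·2 + 1·2 = -3
  a_5 = -1·-3 + -1·1 + -2·0 + 1·2 = 4
  a_6 = -1·4 + -1·-3 + -2·1 + 1·0 = -3
  a_7 = -1·-3 + -1·4 + -2·-3 + 1·1 = 6
  a_8 = -1·6 + -1·-3 + -2·4 + 1·-3 = -14
  a_9 = -1·-14 + -1·6 + -2·-3 + 1·4 = 18
  a_10 = -1·18 + -1·-14 + -2·6 + 1·-3 = -19
  a_11 = -1·-19 + -1·18 + -2·-14 + 1·6 = 35
  a_12 = -1·35 + -1·-19 + -2·18 + 1·-14 = -66
  a_13 = -1·-66 + -1·35 + -2·-19 + 1·18 = 87

-1,-1,-2,1 ; 87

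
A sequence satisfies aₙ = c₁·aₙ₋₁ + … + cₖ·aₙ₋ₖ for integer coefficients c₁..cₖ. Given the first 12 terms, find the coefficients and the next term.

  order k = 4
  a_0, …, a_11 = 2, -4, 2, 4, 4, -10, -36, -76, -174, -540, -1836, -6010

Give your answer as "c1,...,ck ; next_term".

4,-4,3,4 ; -19012

  a_4 = 4·4 + -4·2 + 3·-4 + 4·2 = 4
  a_5 = 4·4 + -4·4 + 3·2 + 4·-4 = -10
  a_6 = 4·-10 + -4·4 + 3·4 + 4·2 = -36
  a_7 = 4·-36 + -4·-10 + 3·4 + 4·4 = -76
  a_8 = 4·-76 + -4·-36 + 3·-10 + 4·4 = -174
  a_9 = 4·-174 + -4·-76 + 3·-36 + 4·-10 = -540
  a_10 = 4·-540 + -4·-174 + 3·-76 + 4·-36 = -1836
  a_11 = 4·-1836 + -4·-540 + 3·-174 + 4·-76 = -6010
  a_12 = 4·-6010 + -4·-1836 + 3·-540 + 4·-174 = -19012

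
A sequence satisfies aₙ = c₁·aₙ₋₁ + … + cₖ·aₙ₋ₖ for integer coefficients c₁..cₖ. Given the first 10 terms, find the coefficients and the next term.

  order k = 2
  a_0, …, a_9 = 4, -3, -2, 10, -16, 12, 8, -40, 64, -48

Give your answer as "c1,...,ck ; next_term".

-2,-2 ; -32

  a_2 = -2·-3 + -2·4 = -2
  a_3 = -2·-2 + -2·-3 = 10
  a_4 = -2·10 + -2·-2 = -16
  a_5 = -2·-16 + -2·10 = 12
  a_6 = -2·12 + -2·-16 = 8
  a_7 = -2·8 + -2·12 = -40
  a_8 = -2·-40 + -2·8 = 64
  a_9 = -2·64 + -2·-40 = -48
  a_10 = -2·-48 + -2·64 = -32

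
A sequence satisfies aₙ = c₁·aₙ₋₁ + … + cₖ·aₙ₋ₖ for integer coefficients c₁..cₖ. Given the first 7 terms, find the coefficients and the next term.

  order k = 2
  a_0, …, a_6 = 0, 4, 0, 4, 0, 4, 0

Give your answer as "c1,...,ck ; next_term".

  a_2 = 0·4 + 1·0 = 0
  a_3 = 0·0 + 1·4 = 4
  a_4 = 0·4 + 1·0 = 0
  a_5 = 0·0 + 1·4 = 4
  a_6 = 0·4 + 1·0 = 0
  a_7 = 0·0 + 1·4 = 4

0,1 ; 4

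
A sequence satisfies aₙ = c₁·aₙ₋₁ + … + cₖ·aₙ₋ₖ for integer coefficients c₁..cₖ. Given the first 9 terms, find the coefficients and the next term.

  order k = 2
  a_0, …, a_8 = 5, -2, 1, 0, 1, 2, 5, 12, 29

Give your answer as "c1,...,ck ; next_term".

2,1 ; 70

  a_2 = 2·-2 + 1·5 = 1
  a_3 = 2·1 + 1·-2 = 0
  a_4 = 2·0 + 1·1 = 1
  a_5 = 2·1 + 1·0 = 2
  a_6 = 2·2 + 1·1 = 5
  a_7 = 2·5 + 1·2 = 12
  a_8 = 2·12 + 1·5 = 29
  a_9 = 2·29 + 1·12 = 70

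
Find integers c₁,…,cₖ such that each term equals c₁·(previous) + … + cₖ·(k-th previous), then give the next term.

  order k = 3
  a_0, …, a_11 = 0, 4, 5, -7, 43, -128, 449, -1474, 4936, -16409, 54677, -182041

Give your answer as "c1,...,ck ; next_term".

  a_3 = -3·5 + 2·4 + 3·0 = -7
  a_4 = -3·-7 + 2·5 + 3·4 = 43
  a_5 = -3·43 + 2·-7 + 3·5 = -128
  a_6 = -3·-128 + 2·43 + 3·-7 = 449
  a_7 = -3·449 + 2·-128 + 3·43 = -1474
  a_8 = -3·-1474 + 2·449 + 3·-128 = 4936
  a_9 = -3·4936 + 2·-1474 + 3·449 = -16409
  a_10 = -3·-16409 + 2·4936 + 3·-1474 = 54677
  a_11 = -3·54677 + 2·-16409 + 3·4936 = -182041
  a_12 = -3·-182041 + 2·54677 + 3·-16409 = 606250

-3,2,3 ; 606250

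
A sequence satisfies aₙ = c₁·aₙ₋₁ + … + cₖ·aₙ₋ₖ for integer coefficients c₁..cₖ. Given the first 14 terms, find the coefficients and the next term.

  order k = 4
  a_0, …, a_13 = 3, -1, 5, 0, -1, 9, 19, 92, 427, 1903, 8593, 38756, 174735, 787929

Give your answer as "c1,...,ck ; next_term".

4,2,2,-3 ; 3552919

  a_4 = 4·0 + 2·5 + 2·-1 + -3·3 = -1
  a_5 = 4·-1 + 2·0 + 2·5 + -3·-1 = 9
  a_6 = 4·9 + 2·-1 + 2·0 + -3·5 = 19
  a_7 = 4·19 + 2·9 + 2·-1 + -3·0 = 92
  a_8 = 4·92 + 2·19 + 2·9 + -3·-1 = 427
  a_9 = 4·427 + 2·92 + 2·19 + -3·9 = 1903
  a_10 = 4·1903 + 2·427 + 2·92 + -3·19 = 8593
  a_11 = 4·8593 + 2·1903 + 2·427 + -3·92 = 38756
  a_12 = 4·38756 + 2·8593 + 2·1903 + -3·427 = 174735
  a_13 = 4·174735 + 2·38756 + 2·8593 + -3·1903 = 787929
  a_14 = 4·787929 + 2·174735 + 2·38756 + -3·8593 = 3552919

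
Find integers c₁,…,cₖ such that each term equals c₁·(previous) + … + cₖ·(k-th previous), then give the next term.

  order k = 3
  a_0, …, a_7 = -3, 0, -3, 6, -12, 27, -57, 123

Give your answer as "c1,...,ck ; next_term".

-1,2,-1 ; -264

  a_3 = -1·-3 + 2·0 + -1·-3 = 6
  a_4 = -1·6 + 2·-3 + -1·0 = -12
  a_5 = -1·-12 + 2·6 + -1·-3 = 27
  a_6 = -1·27 + 2·-12 + -1·6 = -57
  a_7 = -1·-57 + 2·27 + -1·-12 = 123
  a_8 = -1·123 + 2·-57 + -1·27 = -264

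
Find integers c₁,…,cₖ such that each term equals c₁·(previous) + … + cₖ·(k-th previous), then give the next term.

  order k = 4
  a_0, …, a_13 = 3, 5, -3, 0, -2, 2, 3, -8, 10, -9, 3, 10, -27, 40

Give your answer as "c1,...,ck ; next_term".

  a_4 = -2·0 + -2·-3 + -1·5 + -1·3 = -2
  a_5 = -2·-2 + -2·0 + -1·-3 + -1·5 = 2
  a_6 = -2·2 + -2·-2 + -1·0 + -1·-3 = 3
  a_7 = -2·3 + -2·2 + -1·-2 + -1·0 = -8
  a_8 = -2·-8 + -2·3 + -1·2 + -1·-2 = 10
  a_9 = -2·10 + -2·-8 + -1·3 + -1·2 = -9
  a_10 = -2·-9 + -2·10 + -1·-8 + -1·3 = 3
  a_11 = -2·3 + -2·-9 + -1·10 + -1·-8 = 10
  a_12 = -2·10 + -2·3 + -1·-9 + -1·10 = -27
  a_13 = -2·-27 + -2·10 + -1·3 + -1·-9 = 40
  a_14 = -2·40 + -2·-27 + -1·10 + -1·3 = -39

-2,-2,-1,-1 ; -39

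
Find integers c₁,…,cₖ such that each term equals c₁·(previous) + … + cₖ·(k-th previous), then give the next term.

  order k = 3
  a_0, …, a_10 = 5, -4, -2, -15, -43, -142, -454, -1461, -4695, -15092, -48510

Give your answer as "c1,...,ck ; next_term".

  a_3 = 3·-2 + 1·-4 + -1·5 = -15
  a_4 = 3·-15 + 1·-2 + -1·-4 = -43
  a_5 = 3·-43 + 1·-15 + -1·-2 = -142
  a_6 = 3·-142 + 1·-43 + -1·-15 = -454
  a_7 = 3·-454 + 1·-142 + -1·-43 = -1461
  a_8 = 3·-1461 + 1·-454 + -1·-142 = -4695
  a_9 = 3·-4695 + 1·-1461 + -1·-454 = -15092
  a_10 = 3·-15092 + 1·-4695 + -1·-1461 = -48510
  a_11 = 3·-48510 + 1·-15092 + -1·-4695 = -155927

3,1,-1 ; -155927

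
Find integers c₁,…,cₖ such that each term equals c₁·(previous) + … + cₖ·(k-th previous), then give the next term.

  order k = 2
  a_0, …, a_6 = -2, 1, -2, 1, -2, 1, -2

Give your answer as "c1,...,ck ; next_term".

0,1 ; 1

  a_2 = 0·1 + 1·-2 = -2
  a_3 = 0·-2 + 1·1 = 1
  a_4 = 0·1 + 1·-2 = -2
  a_5 = 0·-2 + 1·1 = 1
  a_6 = 0·1 + 1·-2 = -2
  a_7 = 0·-2 + 1·1 = 1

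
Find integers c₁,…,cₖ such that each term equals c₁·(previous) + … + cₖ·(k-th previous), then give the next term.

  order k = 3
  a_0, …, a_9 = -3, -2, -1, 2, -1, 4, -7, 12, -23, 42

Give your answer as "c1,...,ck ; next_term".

  a_3 = -1·-1 + 1·-2 + -1·-3 = 2
  a_4 = -1·2 + 1·-1 + -1·-2 = -1
  a_5 = -1·-1 + 1·2 + -1·-1 = 4
  a_6 = -1·4 + 1·-1 + -1·2 = -7
  a_7 = -1·-7 + 1·4 + -1·-1 = 12
  a_8 = -1·12 + 1·-7 + -1·4 = -23
  a_9 = -1·-23 + 1·12 + -1·-7 = 42
  a_10 = -1·42 + 1·-23 + -1·12 = -77

-1,1,-1 ; -77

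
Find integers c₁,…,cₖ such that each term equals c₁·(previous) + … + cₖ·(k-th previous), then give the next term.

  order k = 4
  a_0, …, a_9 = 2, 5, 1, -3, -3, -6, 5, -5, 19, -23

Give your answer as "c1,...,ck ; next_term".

  a_4 = -1·-3 + 1·1 + -1·5 + -1·2 = -3
  a_5 = -1·-3 + 1·-3 + -1·1 + -1·5 = -6
  a_6 = -1·-6 + 1·-3 + -1·-3 + -1·1 = 5
  a_7 = -1·5 + 1·-6 + -1·-3 + -1·-3 = -5
  a_8 = -1·-5 + 1·5 + -1·-6 + -1·-3 = 19
  a_9 = -1·19 + 1·-5 + -1·5 + -1·-6 = -23
  a_10 = -1·-23 + 1·19 + -1·-5 + -1·5 = 42

-1,1,-1,-1 ; 42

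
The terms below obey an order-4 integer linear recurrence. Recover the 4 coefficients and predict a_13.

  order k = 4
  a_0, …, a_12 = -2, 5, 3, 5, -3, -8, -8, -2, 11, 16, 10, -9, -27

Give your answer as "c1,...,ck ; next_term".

  a_4 = 0·5 + 0·3 + -1·5 + -1·-2 = -3
  a_5 = 0·-3 + 0·5 + -1·3 + -1·5 = -8
  a_6 = 0·-8 + 0·-3 + -1·5 + -1·3 = -8
  a_7 = 0·-8 + 0·-8 + -1·-3 + -1·5 = -2
  a_8 = 0·-2 + 0·-8 + -1·-8 + -1·-3 = 11
  a_9 = 0·11 + 0·-2 + -1·-8 + -1·-8 = 16
  a_10 = 0·16 + 0·11 + -1·-2 + -1·-8 = 10
  a_11 = 0·10 + 0·16 + -1·11 + -1·-2 = -9
  a_12 = 0·-9 + 0·10 + -1·16 + -1·11 = -27
  a_13 = 0·-27 + 0·-9 + -1·10 + -1·16 = -26

0,0,-1,-1 ; -26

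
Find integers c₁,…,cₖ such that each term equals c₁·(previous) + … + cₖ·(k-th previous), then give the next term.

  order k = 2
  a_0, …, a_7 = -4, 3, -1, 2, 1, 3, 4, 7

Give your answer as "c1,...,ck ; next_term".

1,1 ; 11

  a_2 = 1·3 + 1·-4 = -1
  a_3 = 1·-1 + 1·3 = 2
  a_4 = 1·2 + 1·-1 = 1
  a_5 = 1·1 + 1·2 = 3
  a_6 = 1·3 + 1·1 = 4
  a_7 = 1·4 + 1·3 = 7
  a_8 = 1·7 + 1·4 = 11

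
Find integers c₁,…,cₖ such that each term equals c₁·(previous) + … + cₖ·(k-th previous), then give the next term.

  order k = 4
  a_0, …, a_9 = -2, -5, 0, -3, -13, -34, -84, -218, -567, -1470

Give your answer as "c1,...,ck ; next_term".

  a_4 = 2·-3 + 1·0 + 1·-5 + 1·-2 = -13
  a_5 = 2·-13 + 1·-3 + 1·0 + 1·-5 = -34
  a_6 = 2·-34 + 1·-13 + 1·-3 + 1·0 = -84
  a_7 = 2·-84 + 1·-34 + 1·-13 + 1·-3 = -218
  a_8 = 2·-218 + 1·-84 + 1·-34 + 1·-13 = -567
  a_9 = 2·-567 + 1·-218 + 1·-84 + 1·-34 = -1470
  a_10 = 2·-1470 + 1·-567 + 1·-218 + 1·-84 = -3809

2,1,1,1 ; -3809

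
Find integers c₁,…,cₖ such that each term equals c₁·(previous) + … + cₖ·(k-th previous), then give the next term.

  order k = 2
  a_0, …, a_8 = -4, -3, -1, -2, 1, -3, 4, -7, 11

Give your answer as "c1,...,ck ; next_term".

  a_2 = -1·-3 + 1·-4 = -1
  a_3 = -1·-1 + 1·-3 = -2
  a_4 = -1·-2 + 1·-1 = 1
  a_5 = -1·1 + 1·-2 = -3
  a_6 = -1·-3 + 1·1 = 4
  a_7 = -1·4 + 1·-3 = -7
  a_8 = -1·-7 + 1·4 = 11
  a_9 = -1·11 + 1·-7 = -18

-1,1 ; -18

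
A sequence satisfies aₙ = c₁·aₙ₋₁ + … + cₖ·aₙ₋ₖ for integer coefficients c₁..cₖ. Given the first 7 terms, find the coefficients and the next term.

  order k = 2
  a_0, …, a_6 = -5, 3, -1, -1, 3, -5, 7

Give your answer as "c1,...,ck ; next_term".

-2,-1 ; -9

  a_2 = -2·3 + -1·-5 = -1
  a_3 = -2·-1 + -1·3 = -1
  a_4 = -2·-1 + -1·-1 = 3
  a_5 = -2·3 + -1·-1 = -5
  a_6 = -2·-5 + -1·3 = 7
  a_7 = -2·7 + -1·-5 = -9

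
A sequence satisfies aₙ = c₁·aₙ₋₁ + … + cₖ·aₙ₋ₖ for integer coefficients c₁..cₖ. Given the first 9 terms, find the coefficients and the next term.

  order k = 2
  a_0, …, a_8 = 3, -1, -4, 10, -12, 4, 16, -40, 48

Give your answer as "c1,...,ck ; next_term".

-2,-2 ; -16

  a_2 = -2·-1 + -2·3 = -4
  a_3 = -2·-4 + -2·-1 = 10
  a_4 = -2·10 + -2·-4 = -12
  a_5 = -2·-12 + -2·10 = 4
  a_6 = -2·4 + -2·-12 = 16
  a_7 = -2·16 + -2·4 = -40
  a_8 = -2·-40 + -2·16 = 48
  a_9 = -2·48 + -2·-40 = -16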